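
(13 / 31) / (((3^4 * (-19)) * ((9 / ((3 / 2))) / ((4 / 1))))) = -26 / 143127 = -0.00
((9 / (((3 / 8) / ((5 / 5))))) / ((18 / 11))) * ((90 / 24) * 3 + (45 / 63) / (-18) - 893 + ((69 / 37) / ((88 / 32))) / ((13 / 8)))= -1175161985 / 90909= -12926.79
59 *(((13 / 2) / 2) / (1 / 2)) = 767 / 2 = 383.50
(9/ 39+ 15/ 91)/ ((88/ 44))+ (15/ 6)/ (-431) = 15061/ 78442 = 0.19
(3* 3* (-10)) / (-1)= 90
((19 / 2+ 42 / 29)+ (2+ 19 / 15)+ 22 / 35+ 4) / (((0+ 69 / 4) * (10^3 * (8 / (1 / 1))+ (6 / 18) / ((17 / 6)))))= 1950869 / 14287350105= 0.00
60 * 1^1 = 60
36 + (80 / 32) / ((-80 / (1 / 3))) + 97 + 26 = 15263 / 96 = 158.99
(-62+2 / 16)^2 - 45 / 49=3827.60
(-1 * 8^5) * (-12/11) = 393216/11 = 35746.91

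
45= 45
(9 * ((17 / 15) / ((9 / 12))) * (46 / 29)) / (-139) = -3128 / 20155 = -0.16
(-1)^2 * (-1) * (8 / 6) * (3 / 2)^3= -9 / 2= -4.50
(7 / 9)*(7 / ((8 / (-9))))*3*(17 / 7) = -357 / 8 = -44.62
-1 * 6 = -6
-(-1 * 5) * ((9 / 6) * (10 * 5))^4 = 158203125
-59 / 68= -0.87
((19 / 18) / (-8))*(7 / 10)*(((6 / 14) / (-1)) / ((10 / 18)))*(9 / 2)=513 / 1600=0.32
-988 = -988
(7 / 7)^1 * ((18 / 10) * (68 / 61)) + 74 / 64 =30869 / 9760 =3.16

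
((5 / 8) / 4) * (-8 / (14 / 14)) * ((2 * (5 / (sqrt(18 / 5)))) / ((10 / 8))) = -5 * sqrt(10) / 3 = -5.27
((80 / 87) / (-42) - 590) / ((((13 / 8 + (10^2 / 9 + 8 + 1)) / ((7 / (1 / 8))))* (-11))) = 13798016 / 99847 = 138.19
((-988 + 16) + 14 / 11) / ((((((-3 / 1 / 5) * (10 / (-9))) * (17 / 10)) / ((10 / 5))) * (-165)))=21356 / 2057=10.38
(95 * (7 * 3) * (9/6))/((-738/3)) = -1995/164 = -12.16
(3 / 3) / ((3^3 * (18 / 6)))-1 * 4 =-3.99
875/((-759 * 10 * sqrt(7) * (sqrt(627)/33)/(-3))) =25 * sqrt(4389)/9614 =0.17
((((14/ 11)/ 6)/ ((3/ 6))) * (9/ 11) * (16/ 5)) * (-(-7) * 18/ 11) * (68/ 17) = 338688/ 6655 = 50.89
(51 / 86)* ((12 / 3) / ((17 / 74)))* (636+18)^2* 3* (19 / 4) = 62933933.30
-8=-8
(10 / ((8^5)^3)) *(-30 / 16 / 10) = -15 / 281474976710656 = -0.00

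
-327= -327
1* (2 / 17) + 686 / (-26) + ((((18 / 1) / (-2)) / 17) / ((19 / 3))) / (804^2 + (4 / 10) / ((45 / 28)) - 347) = -16033096835370 / 610390074619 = -26.27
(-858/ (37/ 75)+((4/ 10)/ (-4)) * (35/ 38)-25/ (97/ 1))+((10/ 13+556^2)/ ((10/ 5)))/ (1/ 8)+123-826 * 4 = 4367263952777/ 3545932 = 1231626.54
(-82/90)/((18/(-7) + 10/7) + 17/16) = 4592/405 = 11.34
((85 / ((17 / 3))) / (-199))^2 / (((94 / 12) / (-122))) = -164700 / 1861247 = -0.09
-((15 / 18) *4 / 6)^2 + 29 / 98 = -101 / 7938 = -0.01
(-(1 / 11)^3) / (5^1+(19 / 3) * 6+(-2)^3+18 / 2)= -1 / 58564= -0.00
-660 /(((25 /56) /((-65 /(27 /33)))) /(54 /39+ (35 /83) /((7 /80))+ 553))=5451346208 /83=65678869.98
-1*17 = -17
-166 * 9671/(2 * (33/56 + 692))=-1158.97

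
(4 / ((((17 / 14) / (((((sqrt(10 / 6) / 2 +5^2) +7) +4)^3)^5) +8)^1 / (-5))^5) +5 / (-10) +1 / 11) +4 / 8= -1747811924772021972210279980562087353640130629730807740822128603248422041257876867012915227483483289940574578657274886860785999307657724831931357822398558388376370433376461522748838225792257158198628650452551420634045123420523903227769319040657425486949643610666050871304989975821021039930968690747216074855105442169635704063269 / 6015308718063493257450005234911083525493807242888081688555227730980878505579957367776179309931011674334224538566977452732163576100795756335952503579266084990647198157950148301996050479424541338082996084827303167469552309797473476036344881569738869649553457018629815496455887482220066171022766887197030183155869419349619148988416 - 24638526039483402215715143852994980340872955362455766784879055239272966735115487932034135592101920684806406783837488495266919297741592622856499927686592975353640136731321967031810742921353755334130695184560936549118836787683698840498279716802583740363559335949307750110970215161446466049760196640625 * sqrt(15) / 267014769090176369737660033509902500243865733437858739726350662774364280254792141680405686697931981282591643224741541758352431467542425263492209853483047096530859293232872350053091729377864938657803448367689238612817485342572508701897411291270368858733729448625258145261713755425251516824519126739924990374461533174255111372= -0.29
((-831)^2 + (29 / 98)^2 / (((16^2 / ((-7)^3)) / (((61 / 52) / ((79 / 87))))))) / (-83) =-20334354183597 / 2444029952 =-8320.01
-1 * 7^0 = -1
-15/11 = -1.36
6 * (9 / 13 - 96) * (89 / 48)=-110271 / 104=-1060.30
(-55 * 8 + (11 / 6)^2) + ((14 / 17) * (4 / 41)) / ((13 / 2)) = -142425827 / 326196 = -436.63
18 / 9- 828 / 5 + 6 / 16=-6529 / 40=-163.22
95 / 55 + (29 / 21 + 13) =3721 / 231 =16.11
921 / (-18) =-307 / 6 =-51.17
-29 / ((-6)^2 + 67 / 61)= -1769 / 2263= -0.78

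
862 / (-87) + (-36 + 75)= 2531 / 87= 29.09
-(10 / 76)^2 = -25 / 1444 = -0.02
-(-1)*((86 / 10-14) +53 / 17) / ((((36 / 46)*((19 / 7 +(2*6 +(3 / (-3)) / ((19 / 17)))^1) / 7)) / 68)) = -4154122 / 41355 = -100.45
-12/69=-4/23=-0.17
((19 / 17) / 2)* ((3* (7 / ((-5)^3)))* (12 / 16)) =-1197 / 17000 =-0.07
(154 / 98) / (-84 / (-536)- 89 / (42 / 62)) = -4422 / 369265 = -0.01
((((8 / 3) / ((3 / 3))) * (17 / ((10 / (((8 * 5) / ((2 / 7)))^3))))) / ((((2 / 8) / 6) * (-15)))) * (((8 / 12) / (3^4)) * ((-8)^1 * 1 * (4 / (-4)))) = -955351040 / 729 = -1310495.25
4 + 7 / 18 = 4.39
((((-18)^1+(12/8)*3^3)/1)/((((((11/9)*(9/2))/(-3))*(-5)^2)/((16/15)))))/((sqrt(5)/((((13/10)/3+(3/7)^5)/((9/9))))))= -5418744*sqrt(5)/115548125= -0.10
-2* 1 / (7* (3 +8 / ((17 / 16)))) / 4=-17 / 2506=-0.01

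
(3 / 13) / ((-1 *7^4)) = -3 / 31213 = -0.00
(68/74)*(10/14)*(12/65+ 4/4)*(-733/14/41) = -0.99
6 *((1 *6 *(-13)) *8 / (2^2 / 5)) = -4680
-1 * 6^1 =-6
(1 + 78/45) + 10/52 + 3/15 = 1219/390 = 3.13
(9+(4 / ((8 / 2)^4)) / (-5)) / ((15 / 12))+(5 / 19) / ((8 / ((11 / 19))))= 1042069 / 144400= 7.22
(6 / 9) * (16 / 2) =16 / 3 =5.33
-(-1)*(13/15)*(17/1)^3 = 63869/15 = 4257.93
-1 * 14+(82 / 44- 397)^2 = 75561473 / 484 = 156118.75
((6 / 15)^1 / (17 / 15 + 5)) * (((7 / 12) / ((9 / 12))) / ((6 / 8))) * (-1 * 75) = -350 / 69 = -5.07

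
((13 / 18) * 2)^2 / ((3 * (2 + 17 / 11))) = 143 / 729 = 0.20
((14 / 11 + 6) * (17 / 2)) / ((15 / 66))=272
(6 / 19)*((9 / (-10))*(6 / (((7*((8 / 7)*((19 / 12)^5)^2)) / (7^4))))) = -3010437727911936 / 582451294491095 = -5.17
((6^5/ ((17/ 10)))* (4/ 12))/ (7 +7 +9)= 25920/ 391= 66.29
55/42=1.31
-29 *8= -232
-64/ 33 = -1.94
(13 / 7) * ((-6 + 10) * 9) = 66.86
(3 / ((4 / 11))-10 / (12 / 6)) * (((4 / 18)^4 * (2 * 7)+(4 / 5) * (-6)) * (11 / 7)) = -5589298 / 229635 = -24.34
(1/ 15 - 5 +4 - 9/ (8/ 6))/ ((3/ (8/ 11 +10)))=-27199/ 990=-27.47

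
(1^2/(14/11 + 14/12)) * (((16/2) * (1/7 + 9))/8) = 4224/1127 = 3.75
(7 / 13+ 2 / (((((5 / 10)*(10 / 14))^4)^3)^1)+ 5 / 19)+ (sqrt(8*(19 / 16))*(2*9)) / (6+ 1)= 9*sqrt(38) / 7+ 28006841053239974 / 60302734375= 464445.26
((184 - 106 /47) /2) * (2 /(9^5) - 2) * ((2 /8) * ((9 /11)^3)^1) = -1042124 /41877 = -24.89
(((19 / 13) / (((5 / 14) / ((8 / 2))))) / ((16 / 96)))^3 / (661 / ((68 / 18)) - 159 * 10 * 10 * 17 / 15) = -8846216257536 / 166623500875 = -53.09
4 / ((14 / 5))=10 / 7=1.43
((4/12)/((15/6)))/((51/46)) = 92/765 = 0.12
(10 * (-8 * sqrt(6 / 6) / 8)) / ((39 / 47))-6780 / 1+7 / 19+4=-5029673 / 741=-6787.68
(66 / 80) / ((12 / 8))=11 / 20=0.55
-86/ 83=-1.04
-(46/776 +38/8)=-933/194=-4.81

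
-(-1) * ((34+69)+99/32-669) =-18013/32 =-562.91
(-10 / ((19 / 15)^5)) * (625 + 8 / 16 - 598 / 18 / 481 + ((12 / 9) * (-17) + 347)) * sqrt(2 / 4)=-266854078125 * sqrt(2) / 183231326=-2059.63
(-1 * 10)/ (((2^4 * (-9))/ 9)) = 5/ 8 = 0.62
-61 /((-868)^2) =-61 /753424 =-0.00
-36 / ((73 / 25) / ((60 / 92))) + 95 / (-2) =-186505 / 3358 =-55.54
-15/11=-1.36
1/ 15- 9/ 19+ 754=214774/ 285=753.59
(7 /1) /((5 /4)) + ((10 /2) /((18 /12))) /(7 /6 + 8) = 328 /55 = 5.96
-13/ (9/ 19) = -247/ 9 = -27.44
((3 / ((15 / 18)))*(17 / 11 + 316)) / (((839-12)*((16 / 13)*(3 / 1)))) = 136227 / 363880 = 0.37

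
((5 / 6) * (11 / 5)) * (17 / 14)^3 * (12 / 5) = 54043 / 6860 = 7.88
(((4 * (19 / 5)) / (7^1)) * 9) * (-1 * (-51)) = 34884 / 35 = 996.69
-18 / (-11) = 18 / 11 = 1.64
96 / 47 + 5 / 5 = 143 / 47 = 3.04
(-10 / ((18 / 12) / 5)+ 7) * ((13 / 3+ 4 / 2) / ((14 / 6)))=-71.48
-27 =-27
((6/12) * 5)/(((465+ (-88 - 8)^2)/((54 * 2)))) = 90/3227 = 0.03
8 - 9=-1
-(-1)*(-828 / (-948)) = 69 / 79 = 0.87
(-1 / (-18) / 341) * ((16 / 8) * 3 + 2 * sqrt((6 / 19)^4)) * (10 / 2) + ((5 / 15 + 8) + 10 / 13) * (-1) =-14558870 / 1600313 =-9.10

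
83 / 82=1.01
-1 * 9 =-9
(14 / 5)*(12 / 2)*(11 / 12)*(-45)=-693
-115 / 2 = -57.50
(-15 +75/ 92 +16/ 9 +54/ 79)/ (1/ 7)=-5367985/ 65412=-82.06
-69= -69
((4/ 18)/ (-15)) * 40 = -16/ 27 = -0.59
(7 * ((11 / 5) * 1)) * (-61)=-4697 / 5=-939.40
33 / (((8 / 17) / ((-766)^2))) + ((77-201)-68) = 82292145 / 2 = 41146072.50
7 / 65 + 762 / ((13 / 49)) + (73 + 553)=227387 / 65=3498.26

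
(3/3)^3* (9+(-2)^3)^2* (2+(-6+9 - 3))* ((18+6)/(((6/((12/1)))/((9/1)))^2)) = 15552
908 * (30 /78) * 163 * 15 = 11100300 /13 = 853869.23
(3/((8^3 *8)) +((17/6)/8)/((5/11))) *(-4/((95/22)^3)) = -63777527/1646160000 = -0.04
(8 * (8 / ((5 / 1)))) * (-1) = -64 / 5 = -12.80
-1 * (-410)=410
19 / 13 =1.46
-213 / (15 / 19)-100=-1849 / 5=-369.80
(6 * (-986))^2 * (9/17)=18528912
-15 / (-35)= 3 / 7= 0.43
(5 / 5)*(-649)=-649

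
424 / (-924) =-106 / 231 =-0.46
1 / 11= 0.09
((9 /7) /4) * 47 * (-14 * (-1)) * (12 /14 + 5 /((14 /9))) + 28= 24895 /28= 889.11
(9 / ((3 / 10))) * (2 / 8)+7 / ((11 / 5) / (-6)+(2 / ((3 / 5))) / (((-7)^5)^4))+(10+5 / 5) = -1037299461868959713 / 1755429858547463822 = -0.59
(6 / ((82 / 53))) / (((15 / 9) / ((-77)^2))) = 2828133 / 205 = 13795.77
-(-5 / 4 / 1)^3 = 125 / 64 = 1.95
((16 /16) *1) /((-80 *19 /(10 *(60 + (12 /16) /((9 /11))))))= -731 /1824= -0.40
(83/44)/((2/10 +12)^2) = 2075/163724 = 0.01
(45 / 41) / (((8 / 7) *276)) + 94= 2836649 / 30176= 94.00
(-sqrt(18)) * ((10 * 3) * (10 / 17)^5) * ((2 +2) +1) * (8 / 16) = -22500000 * sqrt(2) / 1419857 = -22.41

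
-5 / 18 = -0.28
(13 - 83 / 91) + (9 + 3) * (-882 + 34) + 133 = -912813 / 91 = -10030.91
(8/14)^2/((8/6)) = 0.24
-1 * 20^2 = -400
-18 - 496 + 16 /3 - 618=-1126.67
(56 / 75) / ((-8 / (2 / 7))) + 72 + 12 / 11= 60278 / 825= 73.06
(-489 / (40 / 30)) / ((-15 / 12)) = 1467 / 5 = 293.40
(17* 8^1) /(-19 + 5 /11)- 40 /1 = -142 /3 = -47.33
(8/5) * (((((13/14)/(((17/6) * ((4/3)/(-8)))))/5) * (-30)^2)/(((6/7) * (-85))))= 11232/1445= 7.77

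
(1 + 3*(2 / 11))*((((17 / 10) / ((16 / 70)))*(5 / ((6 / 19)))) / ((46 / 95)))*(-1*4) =-18257575 / 12144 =-1503.42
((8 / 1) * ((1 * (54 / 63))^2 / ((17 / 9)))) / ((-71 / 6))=-15552 / 59143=-0.26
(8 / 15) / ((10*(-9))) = -4 / 675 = -0.01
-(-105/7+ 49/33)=446/33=13.52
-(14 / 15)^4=-38416 / 50625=-0.76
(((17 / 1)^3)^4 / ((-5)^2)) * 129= 75158268602639169 / 25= 3006330744105566.76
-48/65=-0.74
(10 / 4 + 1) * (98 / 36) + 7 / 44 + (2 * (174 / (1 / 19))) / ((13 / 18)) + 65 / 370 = 872850505 / 95238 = 9164.94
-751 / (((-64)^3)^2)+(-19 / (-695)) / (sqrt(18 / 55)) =0.05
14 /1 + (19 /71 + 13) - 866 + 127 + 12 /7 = -352879 /497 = -710.02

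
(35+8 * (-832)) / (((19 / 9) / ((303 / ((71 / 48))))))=-866662416 / 1349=-642448.05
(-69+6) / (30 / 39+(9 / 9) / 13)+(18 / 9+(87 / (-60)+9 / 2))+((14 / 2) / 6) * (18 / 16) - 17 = -74881 / 880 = -85.09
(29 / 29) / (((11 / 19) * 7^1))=19 / 77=0.25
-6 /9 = -2 /3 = -0.67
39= 39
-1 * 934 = -934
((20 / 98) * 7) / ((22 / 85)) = 425 / 77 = 5.52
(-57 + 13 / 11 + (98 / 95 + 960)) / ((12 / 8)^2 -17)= -3783792 / 61655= -61.37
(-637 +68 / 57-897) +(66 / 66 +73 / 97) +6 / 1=-8432026 / 5529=-1525.05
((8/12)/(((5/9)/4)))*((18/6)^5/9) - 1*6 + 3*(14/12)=1271/10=127.10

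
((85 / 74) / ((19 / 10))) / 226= 425 / 158878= 0.00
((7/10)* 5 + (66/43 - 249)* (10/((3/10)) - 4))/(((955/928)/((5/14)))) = -144761272/57491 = -2517.98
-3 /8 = -0.38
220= 220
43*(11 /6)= 473 /6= 78.83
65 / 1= 65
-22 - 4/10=-112/5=-22.40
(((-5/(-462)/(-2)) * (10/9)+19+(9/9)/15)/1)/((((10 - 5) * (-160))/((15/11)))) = -396271/12196800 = -0.03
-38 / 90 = -19 / 45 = -0.42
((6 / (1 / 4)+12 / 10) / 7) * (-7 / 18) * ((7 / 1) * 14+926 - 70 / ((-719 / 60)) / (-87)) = -1433.51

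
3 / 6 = 1 / 2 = 0.50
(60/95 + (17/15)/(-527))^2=30924721/78057225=0.40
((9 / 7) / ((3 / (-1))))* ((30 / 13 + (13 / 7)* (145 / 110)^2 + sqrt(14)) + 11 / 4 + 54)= -4114899 / 154154 - 3* sqrt(14) / 7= -28.30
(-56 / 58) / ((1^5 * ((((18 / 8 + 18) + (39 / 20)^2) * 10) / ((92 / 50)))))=-10304 / 1395045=-0.01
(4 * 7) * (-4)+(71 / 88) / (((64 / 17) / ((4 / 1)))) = -156489 / 1408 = -111.14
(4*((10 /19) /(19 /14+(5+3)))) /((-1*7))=-80 /2489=-0.03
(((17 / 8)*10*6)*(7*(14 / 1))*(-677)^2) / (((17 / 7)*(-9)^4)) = 786034235 / 2187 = 359412.09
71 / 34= 2.09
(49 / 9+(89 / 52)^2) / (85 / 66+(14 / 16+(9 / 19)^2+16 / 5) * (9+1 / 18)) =4046151175 / 19434496211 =0.21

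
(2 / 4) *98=49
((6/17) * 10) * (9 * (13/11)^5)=200498220/2737867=73.23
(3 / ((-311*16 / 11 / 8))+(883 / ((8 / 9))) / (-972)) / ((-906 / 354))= 17043271 / 40574304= 0.42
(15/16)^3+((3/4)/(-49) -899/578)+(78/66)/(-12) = -1617770305/1914114048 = -0.85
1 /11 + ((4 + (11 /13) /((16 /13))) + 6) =10.78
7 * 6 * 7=294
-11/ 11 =-1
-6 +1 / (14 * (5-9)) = -337 / 56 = -6.02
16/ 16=1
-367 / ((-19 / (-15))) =-5505 / 19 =-289.74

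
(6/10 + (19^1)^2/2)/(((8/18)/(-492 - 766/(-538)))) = -430179507/2152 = -199897.54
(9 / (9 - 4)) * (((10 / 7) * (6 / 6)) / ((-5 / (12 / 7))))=-216 / 245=-0.88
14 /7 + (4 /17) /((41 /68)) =98 /41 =2.39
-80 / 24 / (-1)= 10 / 3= 3.33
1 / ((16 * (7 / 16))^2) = 1 / 49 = 0.02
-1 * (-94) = 94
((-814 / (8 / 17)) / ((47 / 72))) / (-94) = 62271 / 2209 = 28.19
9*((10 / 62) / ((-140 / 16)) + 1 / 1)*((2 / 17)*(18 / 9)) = 7668 / 3689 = 2.08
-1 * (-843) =843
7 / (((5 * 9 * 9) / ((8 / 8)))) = 7 / 405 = 0.02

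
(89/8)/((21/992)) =11036/21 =525.52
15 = 15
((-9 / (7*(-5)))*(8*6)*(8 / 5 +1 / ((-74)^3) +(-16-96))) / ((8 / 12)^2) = -54355127679 / 17728550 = -3065.97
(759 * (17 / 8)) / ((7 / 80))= 129030 / 7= 18432.86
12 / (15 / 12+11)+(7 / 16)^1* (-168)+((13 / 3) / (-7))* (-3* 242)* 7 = 301201 / 98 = 3073.48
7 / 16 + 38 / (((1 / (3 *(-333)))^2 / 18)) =10922122951 / 16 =682632684.44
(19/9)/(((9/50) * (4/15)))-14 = 1619/54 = 29.98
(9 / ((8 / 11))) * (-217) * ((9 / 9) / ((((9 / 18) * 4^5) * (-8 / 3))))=64449 / 32768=1.97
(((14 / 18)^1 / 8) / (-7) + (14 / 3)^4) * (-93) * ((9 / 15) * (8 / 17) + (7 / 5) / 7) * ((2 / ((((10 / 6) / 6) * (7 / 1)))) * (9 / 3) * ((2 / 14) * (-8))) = 1562409796 / 20825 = 75025.68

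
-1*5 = -5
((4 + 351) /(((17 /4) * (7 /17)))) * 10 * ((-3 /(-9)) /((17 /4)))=56800 /357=159.10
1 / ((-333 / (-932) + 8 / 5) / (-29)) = -135140 / 9121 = -14.82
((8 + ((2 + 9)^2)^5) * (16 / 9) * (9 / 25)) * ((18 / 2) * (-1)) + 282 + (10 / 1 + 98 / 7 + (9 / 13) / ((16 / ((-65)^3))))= -59759830929861 / 400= -149399577324.65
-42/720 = -0.06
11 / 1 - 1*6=5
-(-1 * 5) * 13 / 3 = 21.67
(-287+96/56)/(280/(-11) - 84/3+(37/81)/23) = 40924521/7665259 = 5.34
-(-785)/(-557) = -785/557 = -1.41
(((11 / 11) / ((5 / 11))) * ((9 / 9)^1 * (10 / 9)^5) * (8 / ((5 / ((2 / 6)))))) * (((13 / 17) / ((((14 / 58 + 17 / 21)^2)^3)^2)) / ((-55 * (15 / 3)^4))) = -190992829181951487225406725399 / 7839866231326559436800000000000000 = -0.00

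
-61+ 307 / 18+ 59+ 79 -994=-16199 / 18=-899.94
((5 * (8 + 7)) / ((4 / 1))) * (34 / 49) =1275 / 98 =13.01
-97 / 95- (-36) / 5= 587 / 95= 6.18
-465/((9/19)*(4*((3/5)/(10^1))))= -4090.28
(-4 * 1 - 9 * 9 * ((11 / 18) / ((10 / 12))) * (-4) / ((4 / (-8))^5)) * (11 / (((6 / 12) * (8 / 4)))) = -83679.20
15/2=7.50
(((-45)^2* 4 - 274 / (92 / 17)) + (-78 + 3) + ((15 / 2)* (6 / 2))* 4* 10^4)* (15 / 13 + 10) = 6056189045 / 598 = 10127406.43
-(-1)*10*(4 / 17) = 40 / 17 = 2.35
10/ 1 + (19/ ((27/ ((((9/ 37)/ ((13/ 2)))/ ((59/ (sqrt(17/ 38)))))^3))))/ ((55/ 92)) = 84456* sqrt(646)/ 23884027056716255 + 10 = 10.00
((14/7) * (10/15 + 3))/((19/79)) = 1738/57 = 30.49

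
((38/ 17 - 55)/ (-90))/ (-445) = -299/ 226950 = -0.00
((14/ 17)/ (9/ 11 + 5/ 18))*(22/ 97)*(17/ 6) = 1452/ 3007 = 0.48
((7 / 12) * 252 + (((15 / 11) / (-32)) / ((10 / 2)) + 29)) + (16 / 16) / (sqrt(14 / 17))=sqrt(238) / 14 + 61949 / 352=177.09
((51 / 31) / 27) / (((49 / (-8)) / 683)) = -92888 / 13671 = -6.79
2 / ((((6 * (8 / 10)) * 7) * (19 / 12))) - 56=-7443 / 133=-55.96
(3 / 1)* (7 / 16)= 1.31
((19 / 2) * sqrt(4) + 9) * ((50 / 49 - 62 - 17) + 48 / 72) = -45460 / 21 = -2164.76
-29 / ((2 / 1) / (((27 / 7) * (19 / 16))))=-14877 / 224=-66.42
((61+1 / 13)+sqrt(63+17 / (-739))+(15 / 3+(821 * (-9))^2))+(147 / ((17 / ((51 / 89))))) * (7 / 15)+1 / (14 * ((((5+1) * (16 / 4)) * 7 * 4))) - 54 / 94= 2 * sqrt(8598265) / 739+139659474155483927 / 2557988160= 54597396.75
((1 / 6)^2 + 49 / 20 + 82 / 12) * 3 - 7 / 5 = 398 / 15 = 26.53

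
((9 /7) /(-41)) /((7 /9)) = -81 /2009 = -0.04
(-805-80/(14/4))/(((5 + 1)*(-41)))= 5795/1722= 3.37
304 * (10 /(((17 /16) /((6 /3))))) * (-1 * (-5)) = 486400 /17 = 28611.76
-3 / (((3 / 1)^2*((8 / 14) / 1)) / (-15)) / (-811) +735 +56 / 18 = 21549577 / 29196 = 738.10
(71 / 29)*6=426 / 29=14.69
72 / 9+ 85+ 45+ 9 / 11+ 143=3100 / 11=281.82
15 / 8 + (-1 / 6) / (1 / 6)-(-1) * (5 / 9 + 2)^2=4799 / 648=7.41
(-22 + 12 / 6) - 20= -40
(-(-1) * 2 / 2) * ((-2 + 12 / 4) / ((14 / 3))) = 3 / 14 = 0.21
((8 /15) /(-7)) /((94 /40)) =-32 /987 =-0.03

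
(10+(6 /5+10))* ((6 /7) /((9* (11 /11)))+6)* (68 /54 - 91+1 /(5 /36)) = -151188224 /14175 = -10665.84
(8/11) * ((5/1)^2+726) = 546.18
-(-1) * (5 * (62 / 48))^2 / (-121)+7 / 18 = 0.04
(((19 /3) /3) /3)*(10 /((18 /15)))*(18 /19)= 50 /9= 5.56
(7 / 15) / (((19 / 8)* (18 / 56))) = 0.61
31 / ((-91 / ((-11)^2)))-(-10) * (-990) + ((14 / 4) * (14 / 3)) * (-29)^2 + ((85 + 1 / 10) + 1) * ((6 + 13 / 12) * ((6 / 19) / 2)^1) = 161477933 / 41496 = 3891.41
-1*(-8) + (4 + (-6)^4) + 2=1310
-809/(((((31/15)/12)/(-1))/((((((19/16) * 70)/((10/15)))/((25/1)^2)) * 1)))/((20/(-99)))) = -322791/1705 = -189.32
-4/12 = -0.33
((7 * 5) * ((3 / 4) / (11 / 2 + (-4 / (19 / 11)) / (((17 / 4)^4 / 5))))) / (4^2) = 7934495 / 26427808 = 0.30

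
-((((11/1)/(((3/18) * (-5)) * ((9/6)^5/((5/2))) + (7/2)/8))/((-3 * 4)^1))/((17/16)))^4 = -3930163511296/136326383940321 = -0.03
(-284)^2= 80656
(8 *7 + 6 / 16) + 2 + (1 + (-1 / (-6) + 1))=1453 / 24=60.54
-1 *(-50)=50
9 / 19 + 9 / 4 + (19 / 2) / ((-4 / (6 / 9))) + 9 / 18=187 / 114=1.64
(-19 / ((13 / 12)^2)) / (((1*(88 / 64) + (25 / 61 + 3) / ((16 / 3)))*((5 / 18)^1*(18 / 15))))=-4005504 / 166127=-24.11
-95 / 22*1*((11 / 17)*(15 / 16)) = -1425 / 544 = -2.62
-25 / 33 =-0.76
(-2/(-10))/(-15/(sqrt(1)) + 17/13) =-13/890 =-0.01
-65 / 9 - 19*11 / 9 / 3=-404 / 27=-14.96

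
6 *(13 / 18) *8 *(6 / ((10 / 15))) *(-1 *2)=-624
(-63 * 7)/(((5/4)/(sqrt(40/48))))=-294 * sqrt(30)/5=-322.06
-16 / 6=-8 / 3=-2.67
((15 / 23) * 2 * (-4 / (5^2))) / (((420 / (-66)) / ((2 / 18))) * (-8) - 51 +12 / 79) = -6952 / 13568965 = -0.00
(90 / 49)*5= 450 / 49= 9.18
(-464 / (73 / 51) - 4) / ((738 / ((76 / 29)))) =-910328 / 781173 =-1.17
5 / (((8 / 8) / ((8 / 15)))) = 8 / 3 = 2.67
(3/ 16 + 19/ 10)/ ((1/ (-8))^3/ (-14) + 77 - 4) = 74816/ 2616325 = 0.03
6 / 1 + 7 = 13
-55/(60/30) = -55/2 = -27.50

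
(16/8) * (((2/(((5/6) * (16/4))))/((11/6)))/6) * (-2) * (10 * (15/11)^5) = -18225000/1771561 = -10.29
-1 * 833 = -833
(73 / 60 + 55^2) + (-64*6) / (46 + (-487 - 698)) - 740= 156263087 / 68340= 2286.55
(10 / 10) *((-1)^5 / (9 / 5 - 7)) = 5 / 26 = 0.19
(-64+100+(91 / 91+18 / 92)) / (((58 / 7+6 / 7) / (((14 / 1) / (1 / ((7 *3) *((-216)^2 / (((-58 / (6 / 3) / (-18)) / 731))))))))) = 25319607017.48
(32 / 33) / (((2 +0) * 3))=16 / 99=0.16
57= 57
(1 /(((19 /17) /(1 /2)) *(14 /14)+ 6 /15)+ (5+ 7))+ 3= 3445 /224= 15.38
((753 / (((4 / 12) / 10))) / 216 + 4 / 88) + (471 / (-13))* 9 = -380005 / 1716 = -221.45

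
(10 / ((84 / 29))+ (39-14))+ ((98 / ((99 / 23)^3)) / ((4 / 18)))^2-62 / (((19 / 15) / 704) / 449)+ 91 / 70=-119589884999006566723 / 7729435794465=-15472007.04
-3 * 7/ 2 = -21/ 2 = -10.50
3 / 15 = 1 / 5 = 0.20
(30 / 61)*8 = 240 / 61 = 3.93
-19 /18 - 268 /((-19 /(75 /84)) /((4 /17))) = 77641 /40698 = 1.91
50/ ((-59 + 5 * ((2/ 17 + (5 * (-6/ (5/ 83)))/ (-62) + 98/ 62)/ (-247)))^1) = -6508450/ 7705611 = -0.84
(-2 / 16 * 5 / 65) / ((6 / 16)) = -1 / 39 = -0.03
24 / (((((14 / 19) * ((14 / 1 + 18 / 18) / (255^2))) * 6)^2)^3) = 1284842645656176828020671875 / 60236288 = 21330043538807982789.72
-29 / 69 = -0.42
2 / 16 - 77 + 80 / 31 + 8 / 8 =-18177 / 248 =-73.29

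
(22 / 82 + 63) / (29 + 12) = 2594 / 1681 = 1.54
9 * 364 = 3276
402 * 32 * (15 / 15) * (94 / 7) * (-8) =-9673728 / 7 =-1381961.14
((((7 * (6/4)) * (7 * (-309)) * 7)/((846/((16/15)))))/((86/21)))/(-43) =1.14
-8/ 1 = -8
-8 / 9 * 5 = -40 / 9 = -4.44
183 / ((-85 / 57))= -10431 / 85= -122.72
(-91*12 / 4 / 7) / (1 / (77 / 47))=-3003 / 47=-63.89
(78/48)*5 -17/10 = 257/40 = 6.42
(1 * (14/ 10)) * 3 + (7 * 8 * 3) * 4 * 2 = 6741/ 5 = 1348.20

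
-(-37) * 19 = 703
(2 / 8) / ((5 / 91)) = 91 / 20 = 4.55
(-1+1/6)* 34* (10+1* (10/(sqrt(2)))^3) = -21250* sqrt(2)/3-850/3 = -10300.68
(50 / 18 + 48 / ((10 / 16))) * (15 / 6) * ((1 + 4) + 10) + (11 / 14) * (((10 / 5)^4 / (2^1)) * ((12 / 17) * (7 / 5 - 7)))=1509253 / 510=2959.32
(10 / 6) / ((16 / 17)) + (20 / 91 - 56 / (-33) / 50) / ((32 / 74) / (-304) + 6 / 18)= 532935803 / 210210000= 2.54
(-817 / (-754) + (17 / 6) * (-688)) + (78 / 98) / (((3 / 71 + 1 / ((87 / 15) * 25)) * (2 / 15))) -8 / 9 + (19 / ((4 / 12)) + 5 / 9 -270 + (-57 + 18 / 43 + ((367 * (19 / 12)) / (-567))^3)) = -2710097823104516751059 / 1291883173808939712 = -2097.79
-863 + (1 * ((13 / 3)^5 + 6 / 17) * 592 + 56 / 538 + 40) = 1004488099843 / 1111239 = 903935.25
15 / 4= 3.75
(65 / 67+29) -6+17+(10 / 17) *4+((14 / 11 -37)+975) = 12310943 / 12529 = 982.60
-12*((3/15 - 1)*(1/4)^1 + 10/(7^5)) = 201084/84035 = 2.39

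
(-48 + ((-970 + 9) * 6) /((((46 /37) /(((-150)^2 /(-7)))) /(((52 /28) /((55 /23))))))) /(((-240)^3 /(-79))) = 41081498551 /620928000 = 66.16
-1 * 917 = -917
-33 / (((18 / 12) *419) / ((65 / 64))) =-715 / 13408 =-0.05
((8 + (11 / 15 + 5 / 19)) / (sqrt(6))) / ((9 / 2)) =2564 * sqrt(6) / 7695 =0.82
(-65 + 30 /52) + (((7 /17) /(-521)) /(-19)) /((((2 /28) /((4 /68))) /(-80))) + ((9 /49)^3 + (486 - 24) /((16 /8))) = 1457721639750743 /8750860386814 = 166.58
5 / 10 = 1 / 2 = 0.50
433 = 433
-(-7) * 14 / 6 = 49 / 3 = 16.33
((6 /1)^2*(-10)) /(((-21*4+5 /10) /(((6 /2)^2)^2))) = 58320 /167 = 349.22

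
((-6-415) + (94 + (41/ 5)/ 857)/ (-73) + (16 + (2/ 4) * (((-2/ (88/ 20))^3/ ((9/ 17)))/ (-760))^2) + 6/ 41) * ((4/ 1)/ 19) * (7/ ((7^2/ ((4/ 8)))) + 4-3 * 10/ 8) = -4933954395884679754789/ 179525826991134138240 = -27.48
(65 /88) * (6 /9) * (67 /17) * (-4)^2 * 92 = 1602640 /561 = 2856.76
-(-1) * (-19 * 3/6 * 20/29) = -190/29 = -6.55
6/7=0.86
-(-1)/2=1/2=0.50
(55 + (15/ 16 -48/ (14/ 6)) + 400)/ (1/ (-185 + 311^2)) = 588398987/ 14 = 42028499.07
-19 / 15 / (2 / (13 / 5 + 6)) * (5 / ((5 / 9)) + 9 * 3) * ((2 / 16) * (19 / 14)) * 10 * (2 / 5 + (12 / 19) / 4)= -129903 / 700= -185.58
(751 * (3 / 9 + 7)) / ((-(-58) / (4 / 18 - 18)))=-1321760 / 783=-1688.07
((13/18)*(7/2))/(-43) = -91/1548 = -0.06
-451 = -451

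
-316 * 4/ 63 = -1264/ 63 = -20.06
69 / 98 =0.70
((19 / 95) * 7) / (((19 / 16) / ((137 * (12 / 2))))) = 969.09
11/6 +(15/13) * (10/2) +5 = 983/78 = 12.60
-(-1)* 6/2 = 3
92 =92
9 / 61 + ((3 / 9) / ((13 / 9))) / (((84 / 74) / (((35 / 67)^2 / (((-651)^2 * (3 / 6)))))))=31798027084 / 215519578911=0.15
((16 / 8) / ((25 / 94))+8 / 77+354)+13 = 721151 / 1925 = 374.62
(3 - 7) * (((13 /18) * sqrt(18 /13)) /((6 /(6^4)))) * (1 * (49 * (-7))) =49392 * sqrt(26) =251850.77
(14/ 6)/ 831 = 7/ 2493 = 0.00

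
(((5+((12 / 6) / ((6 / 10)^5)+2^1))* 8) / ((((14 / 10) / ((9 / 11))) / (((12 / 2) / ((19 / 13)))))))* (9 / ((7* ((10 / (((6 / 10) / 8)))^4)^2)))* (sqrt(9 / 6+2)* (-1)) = -678164643* sqrt(14) / 167788544000000000000000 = -0.00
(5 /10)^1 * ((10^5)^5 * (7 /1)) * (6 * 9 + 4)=2030000000000000000000000000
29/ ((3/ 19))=551/ 3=183.67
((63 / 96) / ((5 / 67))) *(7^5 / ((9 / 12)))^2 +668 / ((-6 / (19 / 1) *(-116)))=640324312919 / 145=4416029744.27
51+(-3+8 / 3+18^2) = 1124 / 3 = 374.67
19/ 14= 1.36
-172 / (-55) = 172 / 55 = 3.13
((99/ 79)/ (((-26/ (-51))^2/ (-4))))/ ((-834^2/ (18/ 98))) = 257499/ 50559115516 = 0.00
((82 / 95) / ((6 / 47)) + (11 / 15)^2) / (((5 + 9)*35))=15602 / 1047375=0.01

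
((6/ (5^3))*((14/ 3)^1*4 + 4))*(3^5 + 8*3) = 36312/ 125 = 290.50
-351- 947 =-1298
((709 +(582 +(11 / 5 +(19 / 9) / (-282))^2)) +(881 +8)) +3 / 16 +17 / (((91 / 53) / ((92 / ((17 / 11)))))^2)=2051224689038408207 / 90680716198800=22620.30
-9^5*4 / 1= -236196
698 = 698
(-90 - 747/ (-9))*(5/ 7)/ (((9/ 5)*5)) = -5/ 9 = -0.56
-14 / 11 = -1.27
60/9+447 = 1361/3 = 453.67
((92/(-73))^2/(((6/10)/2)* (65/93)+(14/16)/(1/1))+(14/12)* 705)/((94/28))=16536151023/67374547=245.44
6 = 6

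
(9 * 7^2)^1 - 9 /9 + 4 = 444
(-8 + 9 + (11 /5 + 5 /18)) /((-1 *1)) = -313 /90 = -3.48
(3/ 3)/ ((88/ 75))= 75/ 88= 0.85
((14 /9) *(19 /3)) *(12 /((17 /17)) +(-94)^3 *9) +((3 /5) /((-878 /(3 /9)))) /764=-2223021350473289 /30185640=-73644996.44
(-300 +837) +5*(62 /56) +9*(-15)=11411 /28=407.54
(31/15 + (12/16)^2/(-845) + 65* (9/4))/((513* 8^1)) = 6015697/166458240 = 0.04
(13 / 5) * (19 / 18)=247 / 90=2.74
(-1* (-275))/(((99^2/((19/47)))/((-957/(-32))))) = 13775/40608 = 0.34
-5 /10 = -1 /2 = -0.50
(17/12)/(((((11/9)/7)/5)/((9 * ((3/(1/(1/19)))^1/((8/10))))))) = 240975/3344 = 72.06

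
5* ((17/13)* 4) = 340/13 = 26.15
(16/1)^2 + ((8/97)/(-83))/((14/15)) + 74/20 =146358529/563570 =259.70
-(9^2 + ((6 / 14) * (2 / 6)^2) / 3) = -5104 / 63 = -81.02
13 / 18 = 0.72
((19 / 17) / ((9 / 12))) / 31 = 76 / 1581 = 0.05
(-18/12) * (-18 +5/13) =26.42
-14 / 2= -7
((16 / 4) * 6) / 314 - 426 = -66870 / 157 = -425.92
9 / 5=1.80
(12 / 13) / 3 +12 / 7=184 / 91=2.02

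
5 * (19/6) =95/6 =15.83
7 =7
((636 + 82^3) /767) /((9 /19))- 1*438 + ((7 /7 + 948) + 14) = 239189 /117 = 2044.35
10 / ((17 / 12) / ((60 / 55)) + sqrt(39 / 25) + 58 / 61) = 43390764000 / 6751264441 - 3857932800 * sqrt(39) / 6751264441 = 2.86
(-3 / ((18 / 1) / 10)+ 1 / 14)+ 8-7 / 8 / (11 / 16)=2371 / 462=5.13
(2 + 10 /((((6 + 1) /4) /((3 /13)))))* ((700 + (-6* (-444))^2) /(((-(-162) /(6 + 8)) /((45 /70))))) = 1071736996 /819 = 1308592.18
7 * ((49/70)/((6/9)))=147/20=7.35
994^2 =988036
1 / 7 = 0.14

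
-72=-72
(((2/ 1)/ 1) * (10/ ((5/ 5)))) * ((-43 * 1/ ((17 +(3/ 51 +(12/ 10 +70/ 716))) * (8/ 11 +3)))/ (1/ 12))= -104679200/ 694007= -150.83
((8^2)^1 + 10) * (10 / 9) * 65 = 48100 / 9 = 5344.44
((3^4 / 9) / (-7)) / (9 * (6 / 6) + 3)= -3 / 28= -0.11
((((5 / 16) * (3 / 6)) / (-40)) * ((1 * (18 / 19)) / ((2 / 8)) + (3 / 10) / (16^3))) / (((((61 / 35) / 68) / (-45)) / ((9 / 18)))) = 15792842835 / 1215299584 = 13.00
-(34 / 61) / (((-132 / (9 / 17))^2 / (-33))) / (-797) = -0.00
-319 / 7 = -45.57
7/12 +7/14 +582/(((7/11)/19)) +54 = 1464283/84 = 17431.94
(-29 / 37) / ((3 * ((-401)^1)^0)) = -29 / 111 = -0.26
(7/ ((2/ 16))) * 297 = 16632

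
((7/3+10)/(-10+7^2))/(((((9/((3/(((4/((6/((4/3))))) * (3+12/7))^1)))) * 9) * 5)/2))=259/231660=0.00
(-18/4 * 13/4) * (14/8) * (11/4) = -9009/128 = -70.38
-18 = -18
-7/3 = -2.33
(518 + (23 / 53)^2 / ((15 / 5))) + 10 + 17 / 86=382841969 / 724722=528.26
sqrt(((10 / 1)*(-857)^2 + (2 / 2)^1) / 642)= sqrt(4715163222) / 642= 106.96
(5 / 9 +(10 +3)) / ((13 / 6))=244 / 39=6.26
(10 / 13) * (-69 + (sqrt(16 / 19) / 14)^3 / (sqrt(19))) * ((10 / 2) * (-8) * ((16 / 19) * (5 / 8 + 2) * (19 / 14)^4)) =24349770150 / 1529437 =15920.74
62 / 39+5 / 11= 877 / 429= 2.04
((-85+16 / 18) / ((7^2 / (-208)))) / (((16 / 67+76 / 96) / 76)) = 6414127616 / 243579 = 26332.84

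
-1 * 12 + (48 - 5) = 31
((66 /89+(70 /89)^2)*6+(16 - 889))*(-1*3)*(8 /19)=164409336 /150499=1092.43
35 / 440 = 7 / 88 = 0.08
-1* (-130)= 130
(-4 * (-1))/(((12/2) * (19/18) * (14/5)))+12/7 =258/133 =1.94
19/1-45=-26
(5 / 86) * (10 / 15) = 5 / 129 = 0.04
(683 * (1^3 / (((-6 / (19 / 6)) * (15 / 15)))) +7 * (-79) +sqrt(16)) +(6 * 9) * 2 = -28853 / 36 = -801.47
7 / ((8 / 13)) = 91 / 8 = 11.38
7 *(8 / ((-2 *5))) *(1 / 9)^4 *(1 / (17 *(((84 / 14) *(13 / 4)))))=-56 / 21749715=-0.00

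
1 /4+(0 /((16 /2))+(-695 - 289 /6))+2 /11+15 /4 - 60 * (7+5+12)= -143813 /66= -2178.98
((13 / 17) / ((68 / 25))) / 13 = 25 / 1156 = 0.02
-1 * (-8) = 8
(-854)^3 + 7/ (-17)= -10588209695/ 17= -622835864.41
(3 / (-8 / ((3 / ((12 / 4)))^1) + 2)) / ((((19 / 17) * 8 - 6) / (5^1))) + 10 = 183 / 20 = 9.15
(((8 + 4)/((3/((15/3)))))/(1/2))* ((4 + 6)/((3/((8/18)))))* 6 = 3200/9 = 355.56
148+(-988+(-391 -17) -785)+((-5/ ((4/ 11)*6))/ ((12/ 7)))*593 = -813809/ 288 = -2825.73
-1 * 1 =-1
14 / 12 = 7 / 6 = 1.17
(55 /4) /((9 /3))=55 /12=4.58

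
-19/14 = -1.36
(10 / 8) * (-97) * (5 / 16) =-2425 / 64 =-37.89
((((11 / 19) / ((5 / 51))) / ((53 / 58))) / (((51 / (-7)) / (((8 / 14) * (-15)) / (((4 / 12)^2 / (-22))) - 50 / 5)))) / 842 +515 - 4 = 215883439 / 423947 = 509.22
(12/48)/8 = 1/32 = 0.03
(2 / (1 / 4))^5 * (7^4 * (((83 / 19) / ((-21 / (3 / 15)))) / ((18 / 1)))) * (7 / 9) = -3265052672 / 23085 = -141436.11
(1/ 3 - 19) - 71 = -269/ 3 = -89.67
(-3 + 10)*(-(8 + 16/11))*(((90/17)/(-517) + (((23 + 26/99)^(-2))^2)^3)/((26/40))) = 6820118014962351917232131024931160095917280/6541291563180037549549517198985201917607791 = 1.04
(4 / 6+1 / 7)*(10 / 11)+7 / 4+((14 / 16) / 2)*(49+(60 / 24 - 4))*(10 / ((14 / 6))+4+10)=353417 / 924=382.49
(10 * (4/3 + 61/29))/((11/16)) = 47840/957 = 49.99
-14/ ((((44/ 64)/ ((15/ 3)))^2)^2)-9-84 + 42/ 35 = -2873920219/ 73205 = -39258.52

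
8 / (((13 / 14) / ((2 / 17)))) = 224 / 221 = 1.01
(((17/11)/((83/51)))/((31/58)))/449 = 50286/12708047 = 0.00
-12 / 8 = -3 / 2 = -1.50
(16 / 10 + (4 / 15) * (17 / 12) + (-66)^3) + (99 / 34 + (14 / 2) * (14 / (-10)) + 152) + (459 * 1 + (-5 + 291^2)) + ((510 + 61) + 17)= -308487643 / 1530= -201625.91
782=782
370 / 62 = 185 / 31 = 5.97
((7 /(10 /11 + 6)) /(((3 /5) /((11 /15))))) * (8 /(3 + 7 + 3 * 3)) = 1694 /3249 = 0.52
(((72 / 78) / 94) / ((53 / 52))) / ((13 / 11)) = 264 / 32383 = 0.01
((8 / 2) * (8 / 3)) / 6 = 16 / 9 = 1.78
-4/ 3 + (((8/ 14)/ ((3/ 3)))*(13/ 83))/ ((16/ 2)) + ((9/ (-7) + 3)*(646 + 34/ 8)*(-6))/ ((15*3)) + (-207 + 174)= -3188831/ 17430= -182.95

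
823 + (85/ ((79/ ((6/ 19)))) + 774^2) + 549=901272958/ 1501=600448.34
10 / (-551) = -10 / 551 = -0.02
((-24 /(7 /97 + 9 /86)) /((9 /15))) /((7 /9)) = -600624 /2065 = -290.86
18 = 18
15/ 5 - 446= -443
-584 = -584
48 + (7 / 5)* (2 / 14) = 241 / 5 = 48.20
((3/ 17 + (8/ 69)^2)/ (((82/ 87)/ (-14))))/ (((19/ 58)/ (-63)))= 542.50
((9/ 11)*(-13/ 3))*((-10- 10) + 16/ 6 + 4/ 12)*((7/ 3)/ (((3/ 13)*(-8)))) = -20111/ 264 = -76.18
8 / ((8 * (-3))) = -1 / 3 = -0.33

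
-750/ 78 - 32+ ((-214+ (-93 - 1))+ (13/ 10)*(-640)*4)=-47809/ 13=-3677.62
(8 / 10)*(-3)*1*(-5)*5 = 60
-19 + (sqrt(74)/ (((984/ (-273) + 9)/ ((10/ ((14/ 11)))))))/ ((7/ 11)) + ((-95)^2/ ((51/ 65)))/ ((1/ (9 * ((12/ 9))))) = 7865 * sqrt(74)/ 3437 + 2346177/ 17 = 138030.10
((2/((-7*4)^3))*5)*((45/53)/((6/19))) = -1425/1163456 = -0.00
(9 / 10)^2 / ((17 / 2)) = 81 / 850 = 0.10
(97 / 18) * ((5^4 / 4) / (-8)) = -60625 / 576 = -105.25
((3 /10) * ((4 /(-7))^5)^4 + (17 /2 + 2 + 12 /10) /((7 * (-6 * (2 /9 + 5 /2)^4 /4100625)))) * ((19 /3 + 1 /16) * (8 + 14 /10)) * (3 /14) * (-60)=89809158698969732742346983 /5585458640832840070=16079101.91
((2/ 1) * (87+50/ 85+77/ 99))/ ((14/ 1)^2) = 6760/ 7497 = 0.90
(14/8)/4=7/16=0.44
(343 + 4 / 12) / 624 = 515 / 936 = 0.55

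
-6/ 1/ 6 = -1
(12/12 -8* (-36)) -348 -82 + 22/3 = -401/3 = -133.67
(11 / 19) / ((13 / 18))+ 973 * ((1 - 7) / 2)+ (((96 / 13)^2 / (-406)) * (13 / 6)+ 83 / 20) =-2922557837 / 1002820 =-2914.34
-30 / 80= -3 / 8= -0.38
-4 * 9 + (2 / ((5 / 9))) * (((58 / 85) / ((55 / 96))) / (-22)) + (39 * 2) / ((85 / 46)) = 6.02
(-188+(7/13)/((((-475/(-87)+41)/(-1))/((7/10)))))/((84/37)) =-3655257491/44138640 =-82.81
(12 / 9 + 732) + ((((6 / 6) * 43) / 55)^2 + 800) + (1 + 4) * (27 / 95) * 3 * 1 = 265225468 / 172425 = 1538.21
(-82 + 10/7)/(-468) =47/273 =0.17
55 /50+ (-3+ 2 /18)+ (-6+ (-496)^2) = 22140739 /90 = 246008.21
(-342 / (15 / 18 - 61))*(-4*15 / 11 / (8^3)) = -405 / 6688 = -0.06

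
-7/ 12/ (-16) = 7/ 192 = 0.04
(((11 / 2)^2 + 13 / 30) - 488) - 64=-31279 / 60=-521.32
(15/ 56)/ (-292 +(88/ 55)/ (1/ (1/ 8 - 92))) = -15/ 24584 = -0.00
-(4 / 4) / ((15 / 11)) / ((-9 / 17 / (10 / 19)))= 374 / 513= 0.73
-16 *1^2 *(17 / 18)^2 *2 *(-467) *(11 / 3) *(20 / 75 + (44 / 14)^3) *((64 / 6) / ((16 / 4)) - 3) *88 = -168365863111424 / 3750705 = -44889124.34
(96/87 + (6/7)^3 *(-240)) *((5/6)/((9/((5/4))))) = -4663700/268569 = -17.36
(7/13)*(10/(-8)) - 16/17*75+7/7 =-62111/884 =-70.26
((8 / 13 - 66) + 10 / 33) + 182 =50158 / 429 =116.92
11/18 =0.61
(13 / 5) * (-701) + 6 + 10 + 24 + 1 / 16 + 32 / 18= -1282147 / 720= -1780.76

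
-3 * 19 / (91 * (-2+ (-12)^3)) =57 / 157430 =0.00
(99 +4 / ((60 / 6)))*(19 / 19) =497 / 5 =99.40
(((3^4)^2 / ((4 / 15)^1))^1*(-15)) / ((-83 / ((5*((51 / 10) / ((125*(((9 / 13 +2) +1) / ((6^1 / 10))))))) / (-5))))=-39149487 / 1328000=-29.48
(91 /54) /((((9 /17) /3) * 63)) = 221 /1458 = 0.15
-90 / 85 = -18 / 17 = -1.06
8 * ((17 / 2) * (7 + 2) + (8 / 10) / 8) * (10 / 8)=766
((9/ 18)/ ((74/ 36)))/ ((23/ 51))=0.54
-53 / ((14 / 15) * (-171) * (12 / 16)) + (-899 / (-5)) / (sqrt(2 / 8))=2154856 / 5985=360.04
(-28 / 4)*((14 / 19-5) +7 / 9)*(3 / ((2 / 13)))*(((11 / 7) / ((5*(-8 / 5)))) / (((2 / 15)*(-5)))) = 21307 / 152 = 140.18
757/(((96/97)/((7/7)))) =73429/96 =764.89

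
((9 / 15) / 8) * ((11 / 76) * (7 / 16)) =231 / 48640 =0.00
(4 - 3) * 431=431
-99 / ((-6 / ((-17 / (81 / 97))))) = -18139 / 54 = -335.91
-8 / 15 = -0.53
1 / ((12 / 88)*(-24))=-11 / 36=-0.31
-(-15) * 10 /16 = 75 /8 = 9.38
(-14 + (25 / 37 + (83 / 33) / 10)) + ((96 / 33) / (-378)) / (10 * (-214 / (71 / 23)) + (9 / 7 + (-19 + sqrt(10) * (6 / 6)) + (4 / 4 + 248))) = -75720924781742941 / 5792253239718990 + 564592 * sqrt(10) / 15654738485727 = -13.07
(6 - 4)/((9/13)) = 26/9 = 2.89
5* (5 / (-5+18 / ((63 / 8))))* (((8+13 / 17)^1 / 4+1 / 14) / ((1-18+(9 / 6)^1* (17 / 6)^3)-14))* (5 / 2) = -2423250 / 145027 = -16.71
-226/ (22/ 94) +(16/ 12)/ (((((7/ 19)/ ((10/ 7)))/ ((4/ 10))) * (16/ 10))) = -1559344/ 1617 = -964.34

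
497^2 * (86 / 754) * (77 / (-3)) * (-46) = 37620952754 / 1131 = 33263441.87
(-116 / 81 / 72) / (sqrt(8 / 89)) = -29 * sqrt(178) / 5832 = -0.07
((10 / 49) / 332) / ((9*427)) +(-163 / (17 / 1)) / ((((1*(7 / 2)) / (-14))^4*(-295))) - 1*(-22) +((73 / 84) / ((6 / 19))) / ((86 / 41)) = 1705843729088059 / 53926710883920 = 31.63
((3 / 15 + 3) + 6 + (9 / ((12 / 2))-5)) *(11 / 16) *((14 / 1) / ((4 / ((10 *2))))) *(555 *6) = 913460.62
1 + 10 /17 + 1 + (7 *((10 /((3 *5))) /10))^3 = 2.69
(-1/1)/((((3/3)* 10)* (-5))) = 1/50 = 0.02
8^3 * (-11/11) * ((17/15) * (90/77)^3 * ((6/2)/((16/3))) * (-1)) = 237945600/456533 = 521.20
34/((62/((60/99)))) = 340/1023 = 0.33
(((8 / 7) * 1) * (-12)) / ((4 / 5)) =-120 / 7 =-17.14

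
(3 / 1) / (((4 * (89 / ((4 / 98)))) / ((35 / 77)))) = 15 / 95942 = 0.00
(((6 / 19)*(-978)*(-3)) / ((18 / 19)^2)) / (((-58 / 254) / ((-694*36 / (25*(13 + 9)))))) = 1637780316 / 7975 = 205364.30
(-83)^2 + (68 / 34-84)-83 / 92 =626161 / 92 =6806.10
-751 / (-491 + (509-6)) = -751 / 12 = -62.58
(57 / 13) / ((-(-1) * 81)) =19 / 351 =0.05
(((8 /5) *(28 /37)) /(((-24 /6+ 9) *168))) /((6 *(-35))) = -2 /291375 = -0.00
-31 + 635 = 604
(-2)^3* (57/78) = -76/13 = -5.85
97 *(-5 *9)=-4365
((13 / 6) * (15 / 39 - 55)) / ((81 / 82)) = -29110 / 243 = -119.79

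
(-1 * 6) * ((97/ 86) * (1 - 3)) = 582/ 43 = 13.53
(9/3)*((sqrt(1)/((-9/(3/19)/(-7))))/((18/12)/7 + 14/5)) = 490/4009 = 0.12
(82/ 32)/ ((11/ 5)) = 205/ 176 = 1.16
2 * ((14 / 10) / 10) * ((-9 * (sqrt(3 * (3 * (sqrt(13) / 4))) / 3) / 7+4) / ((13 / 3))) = 84 / 325 - 27 * 13^(1 / 4) / 650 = 0.18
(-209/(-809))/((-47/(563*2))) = -235334/38023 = -6.19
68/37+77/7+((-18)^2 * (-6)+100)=-67753/37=-1831.16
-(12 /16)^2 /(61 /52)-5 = -1337 /244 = -5.48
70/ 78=0.90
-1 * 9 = -9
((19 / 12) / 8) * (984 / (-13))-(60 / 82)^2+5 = -919239 / 87412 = -10.52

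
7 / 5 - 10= -43 / 5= -8.60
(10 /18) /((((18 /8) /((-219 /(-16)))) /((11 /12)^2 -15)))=-744235 /15552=-47.85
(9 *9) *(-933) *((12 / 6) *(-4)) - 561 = 604023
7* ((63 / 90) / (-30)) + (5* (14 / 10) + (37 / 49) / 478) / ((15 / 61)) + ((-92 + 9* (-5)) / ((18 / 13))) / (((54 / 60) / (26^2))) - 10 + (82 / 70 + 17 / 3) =-7047378855323 / 94859100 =-74293.12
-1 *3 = -3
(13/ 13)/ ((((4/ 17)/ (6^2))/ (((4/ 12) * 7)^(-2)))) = 1377/ 49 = 28.10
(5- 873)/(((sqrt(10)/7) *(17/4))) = -12152 *sqrt(10)/85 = -452.09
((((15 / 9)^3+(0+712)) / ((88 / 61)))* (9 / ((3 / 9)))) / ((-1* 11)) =-107299 / 88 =-1219.31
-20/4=-5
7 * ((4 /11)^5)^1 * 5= 35840 /161051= 0.22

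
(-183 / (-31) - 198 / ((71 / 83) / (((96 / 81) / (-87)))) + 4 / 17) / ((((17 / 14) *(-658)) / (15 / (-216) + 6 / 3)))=-12613061411 / 561809070936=-0.02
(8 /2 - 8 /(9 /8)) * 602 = -1872.89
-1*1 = -1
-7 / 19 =-0.37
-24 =-24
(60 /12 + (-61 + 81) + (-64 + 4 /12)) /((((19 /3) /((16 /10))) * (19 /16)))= -14848 /1805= -8.23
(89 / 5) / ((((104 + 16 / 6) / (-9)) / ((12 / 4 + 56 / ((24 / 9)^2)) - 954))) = 3626127 / 2560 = 1416.46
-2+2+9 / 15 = 3 / 5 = 0.60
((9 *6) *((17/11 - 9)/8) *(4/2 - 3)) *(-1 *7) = -352.23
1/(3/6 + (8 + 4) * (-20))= -2/479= -0.00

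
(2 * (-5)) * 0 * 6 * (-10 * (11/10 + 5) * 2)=0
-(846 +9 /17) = -846.53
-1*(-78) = 78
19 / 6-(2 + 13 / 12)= 1 / 12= 0.08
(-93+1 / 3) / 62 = -139 / 93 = -1.49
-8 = -8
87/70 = 1.24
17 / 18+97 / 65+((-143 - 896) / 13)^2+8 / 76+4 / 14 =12927586669 / 2022930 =6390.53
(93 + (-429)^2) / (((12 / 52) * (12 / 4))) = 797914 / 3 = 265971.33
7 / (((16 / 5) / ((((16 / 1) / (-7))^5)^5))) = -396140812571321687967719751680 / 191581231380566414401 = -2067743325.99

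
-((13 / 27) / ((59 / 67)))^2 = -758641 / 2537649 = -0.30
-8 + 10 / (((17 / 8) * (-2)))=-176 / 17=-10.35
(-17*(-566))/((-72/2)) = -4811/18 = -267.28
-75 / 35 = -2.14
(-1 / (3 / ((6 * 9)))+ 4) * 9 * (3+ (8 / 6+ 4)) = -1050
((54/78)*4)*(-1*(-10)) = 360/13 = 27.69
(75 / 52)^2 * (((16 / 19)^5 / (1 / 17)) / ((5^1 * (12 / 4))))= 417792000 / 418460731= 1.00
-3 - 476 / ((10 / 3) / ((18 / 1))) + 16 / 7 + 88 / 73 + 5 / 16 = -105045097 / 40880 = -2569.60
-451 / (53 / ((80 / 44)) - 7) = -9020 / 443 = -20.36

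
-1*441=-441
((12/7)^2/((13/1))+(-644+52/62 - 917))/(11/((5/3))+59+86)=-154020205/14968226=-10.29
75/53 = 1.42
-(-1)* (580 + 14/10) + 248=4147/5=829.40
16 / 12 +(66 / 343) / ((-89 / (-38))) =129632 / 91581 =1.42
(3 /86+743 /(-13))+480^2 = 257523341 /1118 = 230342.88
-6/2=-3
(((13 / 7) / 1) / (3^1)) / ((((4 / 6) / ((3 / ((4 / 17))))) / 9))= 5967 / 56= 106.55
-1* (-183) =183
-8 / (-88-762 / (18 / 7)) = 0.02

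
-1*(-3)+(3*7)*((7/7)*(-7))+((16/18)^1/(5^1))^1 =-6472/45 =-143.82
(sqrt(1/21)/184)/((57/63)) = sqrt(21)/3496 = 0.00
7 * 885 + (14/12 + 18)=37285/6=6214.17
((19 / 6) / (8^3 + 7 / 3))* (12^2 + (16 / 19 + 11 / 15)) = 41489 / 46290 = 0.90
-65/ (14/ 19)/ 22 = -1235/ 308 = -4.01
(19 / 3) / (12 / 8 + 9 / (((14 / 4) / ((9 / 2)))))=266 / 549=0.48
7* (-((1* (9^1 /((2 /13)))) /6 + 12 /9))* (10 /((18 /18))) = -4655 /6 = -775.83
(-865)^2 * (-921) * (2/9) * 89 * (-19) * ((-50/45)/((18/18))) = -7768625636500/27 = -287726875425.93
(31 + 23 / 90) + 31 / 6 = 1639 / 45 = 36.42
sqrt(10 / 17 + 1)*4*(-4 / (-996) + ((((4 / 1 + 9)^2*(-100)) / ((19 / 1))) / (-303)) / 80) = 77811*sqrt(51) / 2707709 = 0.21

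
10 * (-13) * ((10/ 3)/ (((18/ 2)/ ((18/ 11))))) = -2600/ 33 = -78.79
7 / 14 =1 / 2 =0.50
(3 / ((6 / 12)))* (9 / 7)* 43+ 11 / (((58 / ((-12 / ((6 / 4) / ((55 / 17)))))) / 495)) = -2098.10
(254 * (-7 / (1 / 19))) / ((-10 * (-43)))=-16891 / 215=-78.56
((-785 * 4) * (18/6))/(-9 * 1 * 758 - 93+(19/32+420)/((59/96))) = 46315/30634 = 1.51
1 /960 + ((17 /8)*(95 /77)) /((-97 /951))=-184296331 /7170240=-25.70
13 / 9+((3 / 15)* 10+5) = 76 / 9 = 8.44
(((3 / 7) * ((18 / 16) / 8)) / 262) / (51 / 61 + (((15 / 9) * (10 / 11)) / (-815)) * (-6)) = 2953071 / 10876412288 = 0.00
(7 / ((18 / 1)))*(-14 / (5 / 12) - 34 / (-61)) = -35273 / 2745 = -12.85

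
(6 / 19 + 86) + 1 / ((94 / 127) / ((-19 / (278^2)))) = 11914055593 / 138029224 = 86.32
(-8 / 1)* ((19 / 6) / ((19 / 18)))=-24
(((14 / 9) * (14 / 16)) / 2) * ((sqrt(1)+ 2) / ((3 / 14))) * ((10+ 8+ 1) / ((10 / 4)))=6517 / 90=72.41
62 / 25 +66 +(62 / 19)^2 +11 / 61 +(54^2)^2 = 4681188565727 / 550525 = 8503135.31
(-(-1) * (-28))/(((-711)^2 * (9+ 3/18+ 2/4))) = -28/4886703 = -0.00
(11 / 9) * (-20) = -220 / 9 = -24.44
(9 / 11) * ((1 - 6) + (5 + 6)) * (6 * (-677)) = -219348 / 11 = -19940.73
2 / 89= 0.02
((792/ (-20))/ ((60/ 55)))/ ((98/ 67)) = -24321/ 980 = -24.82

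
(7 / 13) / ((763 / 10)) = 10 / 1417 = 0.01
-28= -28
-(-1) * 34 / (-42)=-17 / 21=-0.81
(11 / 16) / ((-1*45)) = -11 / 720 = -0.02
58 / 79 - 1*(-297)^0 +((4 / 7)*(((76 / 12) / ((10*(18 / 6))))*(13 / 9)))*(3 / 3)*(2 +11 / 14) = 114754 / 522585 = 0.22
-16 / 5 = -3.20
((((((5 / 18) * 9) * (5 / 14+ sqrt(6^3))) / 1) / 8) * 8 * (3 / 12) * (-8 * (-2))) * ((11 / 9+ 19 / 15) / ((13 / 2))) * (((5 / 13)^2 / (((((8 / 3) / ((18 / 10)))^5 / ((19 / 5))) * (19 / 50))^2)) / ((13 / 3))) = 3.86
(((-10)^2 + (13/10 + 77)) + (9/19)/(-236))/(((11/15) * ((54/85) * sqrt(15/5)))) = 339782485 * sqrt(3)/2663496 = 220.96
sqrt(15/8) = sqrt(30)/4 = 1.37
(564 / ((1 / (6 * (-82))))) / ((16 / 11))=-190773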